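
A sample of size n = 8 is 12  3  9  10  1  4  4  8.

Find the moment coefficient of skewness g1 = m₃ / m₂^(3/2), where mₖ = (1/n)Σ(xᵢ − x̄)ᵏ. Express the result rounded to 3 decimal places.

0.071

x̄ = (12 + 3 + 9 + 10 + 1 + 4 + 4 + 8) / 8 = 6.3750
deviations (xᵢ − x̄): 5.6250, -3.3750, 2.6250, 3.6250, -5.3750, -2.3750, -2.3750, 1.6250
Σ(xᵢ − x̄)² = 105.8750 ⇒ m₂ = 105.8750/8 = 13.23438
Σ(xᵢ − x̄)³ = 27.4688 ⇒ m₃ = 27.4688/8 = 3.43359
m₂^(3/2) = 13.23438^(1.5) = 48.14544
g1 = m₃ / m₂^(3/2) = 3.43359 / 48.14544 ≈ 0.071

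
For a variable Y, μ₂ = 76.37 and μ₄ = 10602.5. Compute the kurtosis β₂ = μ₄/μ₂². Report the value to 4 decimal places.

μ₂² = 76.37² = 5832.37690
μ₄/μ₂² = 10602.5 / 5832.37690 = 1.81787
β₂ ≈ 1.8179

1.8179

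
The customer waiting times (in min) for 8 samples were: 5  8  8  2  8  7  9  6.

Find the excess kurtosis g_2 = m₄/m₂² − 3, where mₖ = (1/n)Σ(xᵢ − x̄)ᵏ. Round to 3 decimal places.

x̄ = 6.6250
Σ(xᵢ − x̄)² = 35.8750 ⇒ m₂ = 4.48438
Σ(xᵢ − x̄)⁴ = 507.2441 ⇒ m₄ = 63.40552
m₂² = 20.10962
g_2 = m₄/m₂² − 3 = 3.15299 − 3 ≈ 0.153

0.153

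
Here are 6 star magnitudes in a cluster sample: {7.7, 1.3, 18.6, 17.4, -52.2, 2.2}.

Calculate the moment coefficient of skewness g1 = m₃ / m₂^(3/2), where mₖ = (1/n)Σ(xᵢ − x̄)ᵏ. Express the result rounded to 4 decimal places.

-1.4778

x̄ = (7.7 + 1.3 + 18.6 + 17.4 - 52.2 + 2.2) / 6 = -0.8333
deviations (xᵢ − x̄): 8.5333, 2.1333, 19.4333, 18.2333, -51.3667, 3.0333
Σ(xᵢ − x̄)² = 3435.2133 ⇒ m₂ = 3435.2133/6 = 572.53556
Σ(xᵢ − x̄)³ = -121472.8844 ⇒ m₃ = -121472.8844/6 = -20245.48074
m₂^(3/2) = 572.53556^(1.5) = 13699.46773
g1 = m₃ / m₂^(3/2) = -20245.48074 / 13699.46773 ≈ -1.4778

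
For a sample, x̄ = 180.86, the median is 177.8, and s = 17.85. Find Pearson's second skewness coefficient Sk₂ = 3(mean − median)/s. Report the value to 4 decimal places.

Sk₂ = 3(180.86 − 177.8) / 17.85 = 3 × 3.0600 / 17.85
    = 9.1800 / 17.85 ≈ 0.5143

0.5143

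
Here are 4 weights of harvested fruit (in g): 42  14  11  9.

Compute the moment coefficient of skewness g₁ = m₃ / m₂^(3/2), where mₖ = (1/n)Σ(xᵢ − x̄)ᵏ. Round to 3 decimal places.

1.095

x̄ = (42 + 14 + 11 + 9) / 4 = 19.0000
deviations (xᵢ − x̄): 23.0000, -5.0000, -8.0000, -10.0000
Σ(xᵢ − x̄)² = 718.0000 ⇒ m₂ = 718.0000/4 = 179.50000
Σ(xᵢ − x̄)³ = 10530.0000 ⇒ m₃ = 10530.0000/4 = 2632.50000
m₂^(3/2) = 179.50000^(1.5) = 2404.89810
g₁ = m₃ / m₂^(3/2) = 2632.50000 / 2404.89810 ≈ 1.095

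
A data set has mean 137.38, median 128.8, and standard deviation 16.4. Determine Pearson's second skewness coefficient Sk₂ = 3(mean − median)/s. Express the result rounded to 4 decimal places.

Sk₂ = 3(137.38 − 128.8) / 16.4 = 3 × 8.5800 / 16.4
    = 25.7400 / 16.4 ≈ 1.5695

1.5695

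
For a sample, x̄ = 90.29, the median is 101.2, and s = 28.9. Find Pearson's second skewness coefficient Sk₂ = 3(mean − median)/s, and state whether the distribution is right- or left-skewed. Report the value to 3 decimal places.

Sk₂ = 3(90.29 − 101.2) / 28.9 = 3 × -10.9100 / 28.9
    = -32.7300 / 28.9 ≈ -1.133
Sk₂ < 0 ⇒ mean < median ⇒ left-skewed (negative skew).

-1.133, left-skewed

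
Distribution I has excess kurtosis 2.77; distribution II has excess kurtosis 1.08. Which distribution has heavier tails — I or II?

I

Higher excess kurtosis ⇒ heavier tails relative to the normal distribution.
2.77 vs 1.08: the larger is 2.77, so I has heavier tails.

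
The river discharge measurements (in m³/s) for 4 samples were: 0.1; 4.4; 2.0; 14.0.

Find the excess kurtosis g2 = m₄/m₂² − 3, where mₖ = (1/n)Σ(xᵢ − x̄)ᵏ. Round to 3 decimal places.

-0.876

x̄ = 5.1250
Σ(xᵢ − x̄)² = 114.3075 ⇒ m₂ = 28.57688
Σ(xᵢ − x̄)⁴ = 6937.2615 ⇒ m₄ = 1734.31536
m₂² = 816.63778
g2 = m₄/m₂² − 3 = 2.12373 − 3 ≈ -0.876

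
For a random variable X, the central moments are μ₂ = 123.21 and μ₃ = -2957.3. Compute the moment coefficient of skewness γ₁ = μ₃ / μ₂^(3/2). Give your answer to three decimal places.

-2.162

σ = √μ₂ = √123.21 = 11.10000
σ³ = μ₂^(3/2) = 1367.63100
γ₁ = μ₃/σ³ = -2957.3 / 1367.63100 ≈ -2.162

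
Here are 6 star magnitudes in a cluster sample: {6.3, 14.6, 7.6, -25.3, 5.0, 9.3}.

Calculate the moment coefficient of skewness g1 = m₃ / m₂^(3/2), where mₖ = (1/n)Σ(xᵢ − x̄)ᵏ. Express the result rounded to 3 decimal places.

x̄ = (6.3 + 14.6 + 7.6 - 25.3 + 5.0 + 9.3) / 6 = 2.9167
deviations (xᵢ − x̄): 3.3833, 11.6833, 4.6833, -28.2167, 2.0833, 6.3833
Σ(xᵢ − x̄)² = 1011.1483 ⇒ m₂ = 1011.1483/6 = 168.52472
Σ(xᵢ − x̄)³ = -20460.1804 ⇒ m₃ = -20460.1804/6 = -3410.03007
m₂^(3/2) = 168.52472^(1.5) = 2187.73860
g1 = m₃ / m₂^(3/2) = -3410.03007 / 2187.73860 ≈ -1.559

-1.559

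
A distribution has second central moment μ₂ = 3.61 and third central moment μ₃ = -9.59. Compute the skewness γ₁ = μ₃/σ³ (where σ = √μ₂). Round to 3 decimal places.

σ = √μ₂ = √3.61 = 1.90000
σ³ = μ₂^(3/2) = 6.85900
γ₁ = μ₃/σ³ = -9.59 / 6.85900 ≈ -1.398

-1.398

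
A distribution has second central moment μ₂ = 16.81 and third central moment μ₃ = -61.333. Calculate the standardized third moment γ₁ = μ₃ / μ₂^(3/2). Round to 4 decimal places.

σ = √μ₂ = √16.81 = 4.10000
σ³ = μ₂^(3/2) = 68.92100
γ₁ = μ₃/σ³ = -61.333 / 68.92100 ≈ -0.8899

-0.8899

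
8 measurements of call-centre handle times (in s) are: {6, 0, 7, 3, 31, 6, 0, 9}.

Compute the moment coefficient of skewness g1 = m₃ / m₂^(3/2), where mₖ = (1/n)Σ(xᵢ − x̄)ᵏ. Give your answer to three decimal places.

1.792

x̄ = (6 + 0 + 7 + 3 + 31 + 6 + 0 + 9) / 8 = 7.7500
deviations (xᵢ − x̄): -1.7500, -7.7500, -0.7500, -4.7500, 23.2500, -1.7500, -7.7500, 1.2500
Σ(xᵢ − x̄)² = 691.5000 ⇒ m₂ = 691.5000/8 = 86.43750
Σ(xᵢ − x̄)³ = 11520.7500 ⇒ m₃ = 11520.7500/8 = 1440.09375
m₂^(3/2) = 86.43750^(1.5) = 803.62474
g1 = m₃ / m₂^(3/2) = 1440.09375 / 803.62474 ≈ 1.792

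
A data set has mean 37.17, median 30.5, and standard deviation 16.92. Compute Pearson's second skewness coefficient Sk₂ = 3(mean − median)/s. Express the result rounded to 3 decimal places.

1.183

Sk₂ = 3(37.17 − 30.5) / 16.92 = 3 × 6.6700 / 16.92
    = 20.0100 / 16.92 ≈ 1.183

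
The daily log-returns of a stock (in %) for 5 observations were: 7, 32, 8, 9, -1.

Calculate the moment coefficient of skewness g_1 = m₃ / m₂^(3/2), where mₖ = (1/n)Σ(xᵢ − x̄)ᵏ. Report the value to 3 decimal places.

x̄ = (7 + 32 + 8 + 9 - 1) / 5 = 11.0000
deviations (xᵢ − x̄): -4.0000, 21.0000, -3.0000, -2.0000, -12.0000
Σ(xᵢ − x̄)² = 614.0000 ⇒ m₂ = 614.0000/5 = 122.80000
Σ(xᵢ − x̄)³ = 7434.0000 ⇒ m₃ = 7434.0000/5 = 1486.80000
m₂^(3/2) = 122.80000^(1.5) = 1360.81018
g_1 = m₃ / m₂^(3/2) = 1486.80000 / 1360.81018 ≈ 1.093

1.093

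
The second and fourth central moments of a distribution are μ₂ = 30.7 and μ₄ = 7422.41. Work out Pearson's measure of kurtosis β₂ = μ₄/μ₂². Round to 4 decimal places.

7.8753

μ₂² = 30.7² = 942.49000
μ₄/μ₂² = 7422.41 / 942.49000 = 7.87532
β₂ ≈ 7.8753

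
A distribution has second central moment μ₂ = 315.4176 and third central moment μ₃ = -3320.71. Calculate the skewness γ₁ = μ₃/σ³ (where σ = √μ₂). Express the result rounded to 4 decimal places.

-0.5928

σ = √μ₂ = √315.4176 = 17.76000
σ³ = μ₂^(3/2) = 5601.81658
γ₁ = μ₃/σ³ = -3320.71 / 5601.81658 ≈ -0.5928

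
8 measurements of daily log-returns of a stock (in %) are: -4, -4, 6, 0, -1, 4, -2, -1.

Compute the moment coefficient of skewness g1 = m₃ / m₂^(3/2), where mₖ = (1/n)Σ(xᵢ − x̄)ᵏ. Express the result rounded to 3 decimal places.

x̄ = (-4 - 4 + 6 + 0 - 1 + 4 - 2 - 1) / 8 = -0.2500
deviations (xᵢ − x̄): -3.7500, -3.7500, 6.2500, 0.2500, -0.7500, 4.2500, -1.7500, -0.7500
Σ(xᵢ − x̄)² = 89.5000 ⇒ m₂ = 89.5000/8 = 11.18750
Σ(xᵢ − x̄)³ = 209.2500 ⇒ m₃ = 209.2500/8 = 26.15625
m₂^(3/2) = 11.18750^(1.5) = 37.41964
g1 = m₃ / m₂^(3/2) = 26.15625 / 37.41964 ≈ 0.699

0.699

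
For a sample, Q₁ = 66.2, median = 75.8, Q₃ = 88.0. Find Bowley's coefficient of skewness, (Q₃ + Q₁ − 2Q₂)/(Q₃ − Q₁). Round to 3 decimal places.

numerator: Q₃ + Q₁ − 2Q₂ = 88.0 + 66.2 − 2×75.8 = 2.6000
denominator: Q₃ − Q₁ = 88.0 − 66.2 = 21.8000
Bowley skewness = 2.6000 / 21.8000 ≈ 0.119

0.119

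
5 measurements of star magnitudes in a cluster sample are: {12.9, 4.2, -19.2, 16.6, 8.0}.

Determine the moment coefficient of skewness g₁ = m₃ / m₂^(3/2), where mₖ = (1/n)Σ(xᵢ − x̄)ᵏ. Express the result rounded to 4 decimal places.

x̄ = (12.9 + 4.2 - 19.2 + 16.6 + 8.0) / 5 = 4.5000
deviations (xᵢ − x̄): 8.4000, -0.3000, -23.7000, 12.1000, 3.5000
Σ(xᵢ − x̄)² = 791.0000 ⇒ m₂ = 791.0000/5 = 158.20000
Σ(xᵢ − x̄)³ = -10904.9400 ⇒ m₃ = -10904.9400/5 = -2180.98800
m₂^(3/2) = 158.20000^(1.5) = 1989.80134
g₁ = m₃ / m₂^(3/2) = -2180.98800 / 1989.80134 ≈ -1.0961

-1.0961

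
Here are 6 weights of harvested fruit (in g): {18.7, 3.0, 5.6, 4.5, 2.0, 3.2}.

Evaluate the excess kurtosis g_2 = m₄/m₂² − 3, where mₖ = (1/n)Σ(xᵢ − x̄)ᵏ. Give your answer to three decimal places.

0.915

x̄ = 6.1667
Σ(xᵢ − x̄)² = 196.3733 ⇒ m₂ = 32.72889
Σ(xᵢ − x̄)⁴ = 25162.7659 ⇒ m₄ = 4193.79432
m₂² = 1071.18017
g_2 = m₄/m₂² − 3 = 3.91512 − 3 ≈ 0.915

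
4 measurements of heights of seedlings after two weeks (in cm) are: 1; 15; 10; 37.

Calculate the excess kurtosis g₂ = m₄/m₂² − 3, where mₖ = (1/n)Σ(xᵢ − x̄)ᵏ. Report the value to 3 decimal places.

x̄ = 15.7500
Σ(xᵢ − x̄)² = 702.7500 ⇒ m₂ = 175.68750
Σ(xᵢ − x̄)⁴ = 252335.5781 ⇒ m₄ = 63083.89453
m₂² = 30866.09766
g₂ = m₄/m₂² − 3 = 2.04379 − 3 ≈ -0.956

-0.956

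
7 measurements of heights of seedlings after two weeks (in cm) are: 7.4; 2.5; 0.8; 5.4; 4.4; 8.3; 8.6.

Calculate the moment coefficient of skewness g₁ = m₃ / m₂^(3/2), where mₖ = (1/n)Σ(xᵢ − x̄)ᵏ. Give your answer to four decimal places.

-0.3304

x̄ = (7.4 + 2.5 + 0.8 + 5.4 + 4.4 + 8.3 + 8.6) / 7 = 5.3429
deviations (xᵢ − x̄): 2.0571, -2.8429, -4.5429, 0.0571, -0.9429, 2.9571, 3.2571
Σ(xᵢ − x̄)² = 53.1971 ⇒ m₂ = 53.1971/7 = 7.59959
Σ(xᵢ − x̄)³ = -48.4472 ⇒ m₃ = -48.4472/7 = -6.92103
m₂^(3/2) = 7.59959^(1.5) = 20.95007
g₁ = m₃ / m₂^(3/2) = -6.92103 / 20.95007 ≈ -0.3304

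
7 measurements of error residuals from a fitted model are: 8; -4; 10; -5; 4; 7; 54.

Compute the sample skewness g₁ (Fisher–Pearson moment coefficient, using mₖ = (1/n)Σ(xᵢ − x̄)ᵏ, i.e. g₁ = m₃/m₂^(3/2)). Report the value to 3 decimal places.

x̄ = (8 - 4 + 10 - 5 + 4 + 7 + 54) / 7 = 10.5714
deviations (xᵢ − x̄): -2.5714, -14.5714, -0.5714, -15.5714, -6.5714, -3.5714, 43.4286
Σ(xᵢ − x̄)² = 2403.7143 ⇒ m₂ = 2403.7143/7 = 343.38776
Σ(xᵢ − x̄)³ = 74692.0408 ⇒ m₃ = 74692.0408/7 = 10670.29155
m₂^(3/2) = 343.38776^(1.5) = 6363.22393
g₁ = m₃ / m₂^(3/2) = 10670.29155 / 6363.22393 ≈ 1.677

1.677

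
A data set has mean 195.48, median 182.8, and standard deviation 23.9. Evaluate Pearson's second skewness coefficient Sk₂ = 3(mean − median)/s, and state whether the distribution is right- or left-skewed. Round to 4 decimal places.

1.5916, right-skewed

Sk₂ = 3(195.48 − 182.8) / 23.9 = 3 × 12.6800 / 23.9
    = 38.0400 / 23.9 ≈ 1.5916
Sk₂ > 0 ⇒ mean > median ⇒ right-skewed (positive skew).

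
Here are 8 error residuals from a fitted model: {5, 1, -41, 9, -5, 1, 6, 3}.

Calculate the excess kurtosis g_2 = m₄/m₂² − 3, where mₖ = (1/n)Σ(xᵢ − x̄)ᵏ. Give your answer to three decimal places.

x̄ = -2.6250
Σ(xᵢ − x̄)² = 1803.8750 ⇒ m₂ = 225.48438
Σ(xᵢ − x̄)⁴ = 2197225.9941 ⇒ m₄ = 274653.24927
m₂² = 50843.20337
g_2 = m₄/m₂² − 3 = 5.40197 − 3 ≈ 2.402

2.402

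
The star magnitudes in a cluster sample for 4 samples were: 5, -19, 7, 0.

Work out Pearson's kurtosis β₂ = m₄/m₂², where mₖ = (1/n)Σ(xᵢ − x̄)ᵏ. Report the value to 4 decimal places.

x̄ = -1.7500
Σ(xᵢ − x̄)² = 422.7500 ⇒ m₂ = 105.68750
Σ(xᵢ − x̄)⁴ = 96490.5781 ⇒ m₄ = 24122.64453
m₂² = 11169.84766
β₂ = m₄/m₂² = 24122.64453 / 11169.84766 ≈ 2.1596

2.1596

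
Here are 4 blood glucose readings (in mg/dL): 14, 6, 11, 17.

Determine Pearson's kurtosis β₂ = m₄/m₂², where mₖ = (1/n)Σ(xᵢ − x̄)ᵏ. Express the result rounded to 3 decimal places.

1.780

x̄ = 12.0000
Σ(xᵢ − x̄)² = 66.0000 ⇒ m₂ = 16.50000
Σ(xᵢ − x̄)⁴ = 1938.0000 ⇒ m₄ = 484.50000
m₂² = 272.25000
β₂ = m₄/m₂² = 484.50000 / 272.25000 ≈ 1.780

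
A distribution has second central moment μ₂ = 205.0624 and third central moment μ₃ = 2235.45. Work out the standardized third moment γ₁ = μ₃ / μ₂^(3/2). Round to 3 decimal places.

σ = √μ₂ = √205.0624 = 14.32000
σ³ = μ₂^(3/2) = 2936.49357
γ₁ = μ₃/σ³ = 2235.45 / 2936.49357 ≈ 0.761

0.761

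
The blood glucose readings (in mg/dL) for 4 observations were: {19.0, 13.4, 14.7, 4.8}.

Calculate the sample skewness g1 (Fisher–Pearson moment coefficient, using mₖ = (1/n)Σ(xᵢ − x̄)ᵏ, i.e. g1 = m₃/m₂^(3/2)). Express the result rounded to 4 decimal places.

x̄ = (19.0 + 13.4 + 14.7 + 4.8) / 4 = 12.9750
deviations (xᵢ − x̄): 6.0250, 0.4250, 1.7250, -8.1750
Σ(xᵢ − x̄)² = 106.2875 ⇒ m₂ = 106.2875/4 = 26.57188
Σ(xᵢ − x̄)³ = -322.4194 ⇒ m₃ = -322.4194/4 = -80.60484
m₂^(3/2) = 26.57188^(1.5) = 136.97247
g1 = m₃ / m₂^(3/2) = -80.60484 / 136.97247 ≈ -0.5885

-0.5885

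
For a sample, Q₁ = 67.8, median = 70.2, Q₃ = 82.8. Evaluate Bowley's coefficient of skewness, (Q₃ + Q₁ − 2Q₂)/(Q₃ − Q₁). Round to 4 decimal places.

numerator: Q₃ + Q₁ − 2Q₂ = 82.8 + 67.8 − 2×70.2 = 10.2000
denominator: Q₃ − Q₁ = 82.8 − 67.8 = 15.0000
Bowley skewness = 10.2000 / 15.0000 ≈ 0.6800

0.6800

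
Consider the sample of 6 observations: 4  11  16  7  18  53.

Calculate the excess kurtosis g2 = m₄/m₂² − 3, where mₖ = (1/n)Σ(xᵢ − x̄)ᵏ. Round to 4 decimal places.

x̄ = 18.1667
Σ(xᵢ − x̄)² = 1594.8333 ⇒ m₂ = 265.80556
Σ(xᵢ − x̄)⁴ = 1530732.1528 ⇒ m₄ = 255122.02546
m₂² = 70652.59336
g2 = m₄/m₂² − 3 = 3.61094 − 3 ≈ 0.6109

0.6109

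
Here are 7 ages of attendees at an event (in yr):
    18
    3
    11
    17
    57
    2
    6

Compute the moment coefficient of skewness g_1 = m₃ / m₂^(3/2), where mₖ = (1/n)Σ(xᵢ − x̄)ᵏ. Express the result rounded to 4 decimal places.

1.5906

x̄ = (18 + 3 + 11 + 17 + 57 + 2 + 6) / 7 = 16.2857
deviations (xᵢ − x̄): 1.7143, -13.2857, -5.2857, 0.7143, 40.7143, -14.2857, -10.2857
Σ(xᵢ − x̄)² = 2175.4286 ⇒ m₂ = 2175.4286/7 = 310.77551
Σ(xᵢ − x̄)³ = 60999.1837 ⇒ m₃ = 60999.1837/7 = 8714.16910
m₂^(3/2) = 310.77551^(1.5) = 5478.60743
g_1 = m₃ / m₂^(3/2) = 8714.16910 / 5478.60743 ≈ 1.5906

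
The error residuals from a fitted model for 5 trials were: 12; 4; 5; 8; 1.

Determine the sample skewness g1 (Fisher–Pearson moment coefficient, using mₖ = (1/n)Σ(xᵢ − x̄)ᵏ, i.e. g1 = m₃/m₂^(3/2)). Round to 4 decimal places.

0.3436

x̄ = (12 + 4 + 5 + 8 + 1) / 5 = 6.0000
deviations (xᵢ − x̄): 6.0000, -2.0000, -1.0000, 2.0000, -5.0000
Σ(xᵢ − x̄)² = 70.0000 ⇒ m₂ = 70.0000/5 = 14.00000
Σ(xᵢ − x̄)³ = 90.0000 ⇒ m₃ = 90.0000/5 = 18.00000
m₂^(3/2) = 14.00000^(1.5) = 52.38320
g1 = m₃ / m₂^(3/2) = 18.00000 / 52.38320 ≈ 0.3436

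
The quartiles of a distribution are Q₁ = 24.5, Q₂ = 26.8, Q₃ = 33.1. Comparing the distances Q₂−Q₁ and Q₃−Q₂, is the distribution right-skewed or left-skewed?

right-skewed

Q₂ − Q₁ = 2.3;  Q₃ − Q₂ = 6.3
Q₃ − Q₂ > Q₂ − Q₁ ⇒ the upper half is more spread out ⇒ right-skewed.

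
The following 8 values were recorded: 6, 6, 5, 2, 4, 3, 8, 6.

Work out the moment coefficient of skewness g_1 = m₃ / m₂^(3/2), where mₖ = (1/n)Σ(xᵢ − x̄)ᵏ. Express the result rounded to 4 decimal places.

x̄ = (6 + 6 + 5 + 2 + 4 + 3 + 8 + 6) / 8 = 5.0000
deviations (xᵢ − x̄): 1.0000, 1.0000, 0.0000, -3.0000, -1.0000, -2.0000, 3.0000, 1.0000
Σ(xᵢ − x̄)² = 26.0000 ⇒ m₂ = 26.0000/8 = 3.25000
Σ(xᵢ − x̄)³ = -6.0000 ⇒ m₃ = -6.0000/8 = -0.75000
m₂^(3/2) = 3.25000^(1.5) = 5.85902
g_1 = m₃ / m₂^(3/2) = -0.75000 / 5.85902 ≈ -0.1280

-0.1280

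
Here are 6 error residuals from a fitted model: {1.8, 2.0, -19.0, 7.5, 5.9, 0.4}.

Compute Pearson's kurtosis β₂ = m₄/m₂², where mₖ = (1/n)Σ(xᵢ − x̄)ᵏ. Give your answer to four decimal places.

3.6737

x̄ = -0.2333
Σ(xᵢ − x̄)² = 459.1333 ⇒ m₂ = 76.52222
Σ(xᵢ − x̄)⁴ = 129070.0320 ⇒ m₄ = 21511.67201
m₂² = 5855.65049
β₂ = m₄/m₂² = 21511.67201 / 5855.65049 ≈ 3.6737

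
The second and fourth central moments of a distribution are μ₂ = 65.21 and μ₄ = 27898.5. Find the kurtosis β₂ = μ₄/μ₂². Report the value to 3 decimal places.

6.561

μ₂² = 65.21² = 4252.34410
μ₄/μ₂² = 27898.5 / 4252.34410 = 6.56073
β₂ ≈ 6.561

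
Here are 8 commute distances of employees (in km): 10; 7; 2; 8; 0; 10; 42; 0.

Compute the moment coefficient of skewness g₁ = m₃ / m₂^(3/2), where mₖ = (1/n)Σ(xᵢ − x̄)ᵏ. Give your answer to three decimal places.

x̄ = (10 + 7 + 2 + 8 + 0 + 10 + 42 + 0) / 8 = 9.8750
deviations (xᵢ − x̄): 0.1250, -2.8750, -7.8750, -1.8750, -9.8750, 0.1250, 32.1250, -9.8750
Σ(xᵢ − x̄)² = 1300.8750 ⇒ m₂ = 1300.8750/8 = 162.60938
Σ(xᵢ − x̄)³ = 30708.8438 ⇒ m₃ = 30708.8438/8 = 3838.60547
m₂^(3/2) = 162.60938^(1.5) = 2073.56842
g₁ = m₃ / m₂^(3/2) = 3838.60547 / 2073.56842 ≈ 1.851

1.851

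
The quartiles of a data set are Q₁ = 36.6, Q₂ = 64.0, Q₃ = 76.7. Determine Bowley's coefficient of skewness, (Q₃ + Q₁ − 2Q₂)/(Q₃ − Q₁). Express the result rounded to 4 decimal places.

-0.3666

numerator: Q₃ + Q₁ − 2Q₂ = 76.7 + 36.6 − 2×64.0 = -14.7000
denominator: Q₃ − Q₁ = 76.7 − 36.6 = 40.1000
Bowley skewness = -14.7000 / 40.1000 ≈ -0.3666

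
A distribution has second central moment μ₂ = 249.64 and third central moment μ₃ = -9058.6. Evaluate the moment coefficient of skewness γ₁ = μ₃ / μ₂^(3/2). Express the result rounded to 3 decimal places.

-2.297

σ = √μ₂ = √249.64 = 15.80000
σ³ = μ₂^(3/2) = 3944.31200
γ₁ = μ₃/σ³ = -9058.6 / 3944.31200 ≈ -2.297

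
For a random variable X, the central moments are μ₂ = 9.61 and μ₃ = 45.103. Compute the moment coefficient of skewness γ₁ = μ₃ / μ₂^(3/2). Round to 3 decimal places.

1.514

σ = √μ₂ = √9.61 = 3.10000
σ³ = μ₂^(3/2) = 29.79100
γ₁ = μ₃/σ³ = 45.103 / 29.79100 ≈ 1.514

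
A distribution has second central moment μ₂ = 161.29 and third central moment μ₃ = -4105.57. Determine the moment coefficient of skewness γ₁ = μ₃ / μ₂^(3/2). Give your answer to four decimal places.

-2.0043

σ = √μ₂ = √161.29 = 12.70000
σ³ = μ₂^(3/2) = 2048.38300
γ₁ = μ₃/σ³ = -4105.57 / 2048.38300 ≈ -2.0043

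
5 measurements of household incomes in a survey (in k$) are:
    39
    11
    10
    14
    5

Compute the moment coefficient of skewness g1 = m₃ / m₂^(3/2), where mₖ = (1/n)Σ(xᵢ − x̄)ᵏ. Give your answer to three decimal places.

1.277

x̄ = (39 + 11 + 10 + 14 + 5) / 5 = 15.8000
deviations (xᵢ − x̄): 23.2000, -4.8000, -5.8000, -1.8000, -10.8000
Σ(xᵢ − x̄)² = 714.8000 ⇒ m₂ = 714.8000/5 = 142.96000
Σ(xᵢ − x̄)³ = 10915.9200 ⇒ m₃ = 10915.9200/5 = 2183.18400
m₂^(3/2) = 142.96000^(1.5) = 1709.31384
g1 = m₃ / m₂^(3/2) = 2183.18400 / 1709.31384 ≈ 1.277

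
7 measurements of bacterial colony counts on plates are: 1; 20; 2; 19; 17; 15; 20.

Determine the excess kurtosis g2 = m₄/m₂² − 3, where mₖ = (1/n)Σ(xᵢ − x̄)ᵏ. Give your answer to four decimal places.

x̄ = 13.4286
Σ(xᵢ − x̄)² = 417.7143 ⇒ m₂ = 59.67347
Σ(xᵢ − x̄)⁴ = 45782.3324 ⇒ m₄ = 6540.33319
m₂² = 3560.92295
g2 = m₄/m₂² − 3 = 1.83670 − 3 ≈ -1.1633

-1.1633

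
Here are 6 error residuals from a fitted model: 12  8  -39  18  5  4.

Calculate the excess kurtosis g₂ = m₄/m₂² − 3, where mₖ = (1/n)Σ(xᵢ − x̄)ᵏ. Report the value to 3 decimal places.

x̄ = 1.3333
Σ(xᵢ − x̄)² = 2083.3333 ⇒ m₂ = 347.22222
Σ(xᵢ − x̄)⁴ = 2738718.4444 ⇒ m₄ = 456453.07407
m₂² = 120563.27160
g₂ = m₄/m₂² − 3 = 3.78600 − 3 ≈ 0.786

0.786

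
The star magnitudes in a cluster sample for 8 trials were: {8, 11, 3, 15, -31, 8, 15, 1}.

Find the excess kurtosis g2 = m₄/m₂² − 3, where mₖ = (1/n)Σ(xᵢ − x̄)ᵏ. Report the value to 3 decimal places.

1.926

x̄ = 3.7500
Σ(xᵢ − x̄)² = 1557.5000 ⇒ m₂ = 194.68750
Σ(xᵢ − x̄)⁴ = 1493716.1563 ⇒ m₄ = 186714.51953
m₂² = 37903.22266
g2 = m₄/m₂² − 3 = 4.92609 − 3 ≈ 1.926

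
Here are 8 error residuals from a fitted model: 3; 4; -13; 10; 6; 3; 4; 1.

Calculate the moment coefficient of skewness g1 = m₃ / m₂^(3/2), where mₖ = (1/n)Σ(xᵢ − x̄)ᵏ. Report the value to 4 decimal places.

x̄ = (3 + 4 - 13 + 10 + 6 + 3 + 4 + 1) / 8 = 2.2500
deviations (xᵢ − x̄): 0.7500, 1.7500, -15.2500, 7.7500, 3.7500, 0.7500, 1.7500, -1.2500
Σ(xᵢ − x̄)² = 315.5000 ⇒ m₂ = 315.5000/8 = 39.43750
Σ(xᵢ − x̄)³ = -3018.7500 ⇒ m₃ = -3018.7500/8 = -377.34375
m₂^(3/2) = 39.43750^(1.5) = 247.66467
g1 = m₃ / m₂^(3/2) = -377.34375 / 247.66467 ≈ -1.5236

-1.5236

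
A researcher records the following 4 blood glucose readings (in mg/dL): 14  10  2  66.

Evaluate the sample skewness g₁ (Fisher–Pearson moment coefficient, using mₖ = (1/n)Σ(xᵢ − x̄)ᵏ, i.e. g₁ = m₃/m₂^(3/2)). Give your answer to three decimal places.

x̄ = (14 + 10 + 2 + 66) / 4 = 23.0000
deviations (xᵢ − x̄): -9.0000, -13.0000, -21.0000, 43.0000
Σ(xᵢ − x̄)² = 2540.0000 ⇒ m₂ = 2540.0000/4 = 635.00000
Σ(xᵢ − x̄)³ = 67320.0000 ⇒ m₃ = 67320.0000/4 = 16830.00000
m₂^(3/2) = 635.00000^(1.5) = 16001.49602
g₁ = m₃ / m₂^(3/2) = 16830.00000 / 16001.49602 ≈ 1.052

1.052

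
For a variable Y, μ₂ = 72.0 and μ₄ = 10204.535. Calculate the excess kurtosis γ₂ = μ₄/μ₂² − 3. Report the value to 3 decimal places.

μ₂² = 72.0² = 5184.00000
μ₄/μ₂² = 10204.535 / 5184.00000 = 1.96847
γ₂ = 1.96847 − 3 ≈ -1.032

-1.032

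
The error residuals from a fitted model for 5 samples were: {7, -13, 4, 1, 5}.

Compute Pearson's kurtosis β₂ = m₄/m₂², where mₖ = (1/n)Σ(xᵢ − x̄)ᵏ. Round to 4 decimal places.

2.8933

x̄ = 0.8000
Σ(xᵢ − x̄)² = 256.8000 ⇒ m₂ = 51.36000
Σ(xᵢ − x̄)⁴ = 38161.0560 ⇒ m₄ = 7632.21120
m₂² = 2637.84960
β₂ = m₄/m₂² = 7632.21120 / 2637.84960 ≈ 2.8933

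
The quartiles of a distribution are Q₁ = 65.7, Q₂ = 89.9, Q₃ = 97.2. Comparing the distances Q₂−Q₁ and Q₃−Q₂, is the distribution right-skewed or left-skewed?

left-skewed

Q₂ − Q₁ = 24.2;  Q₃ − Q₂ = 7.3
Q₂ − Q₁ > Q₃ − Q₂ ⇒ the lower half is more spread out ⇒ left-skewed.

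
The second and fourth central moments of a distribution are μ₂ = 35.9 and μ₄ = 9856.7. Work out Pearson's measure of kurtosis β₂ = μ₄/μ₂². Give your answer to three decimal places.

μ₂² = 35.9² = 1288.81000
μ₄/μ₂² = 9856.7 / 1288.81000 = 7.64791
β₂ ≈ 7.648

7.648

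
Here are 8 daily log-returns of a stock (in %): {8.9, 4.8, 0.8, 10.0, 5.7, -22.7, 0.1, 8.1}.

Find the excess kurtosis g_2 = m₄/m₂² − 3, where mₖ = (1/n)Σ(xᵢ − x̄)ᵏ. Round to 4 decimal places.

x̄ = 1.9625
Σ(xᵢ − x̄)² = 785.4787 ⇒ m₂ = 98.18484
Σ(xᵢ − x̄)⁴ = 378137.0620 ⇒ m₄ = 47267.13275
m₂² = 9640.26354
g_2 = m₄/m₂² − 3 = 4.90310 − 3 ≈ 1.9031

1.9031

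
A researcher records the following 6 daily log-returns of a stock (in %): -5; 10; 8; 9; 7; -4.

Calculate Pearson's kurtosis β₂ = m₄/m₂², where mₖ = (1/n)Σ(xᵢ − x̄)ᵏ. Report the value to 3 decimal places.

1.519

x̄ = 4.1667
Σ(xᵢ − x̄)² = 230.8333 ⇒ m₂ = 38.47222
Σ(xᵢ − x̄)⁴ = 13492.8194 ⇒ m₄ = 2248.80324
m₂² = 1480.11188
β₂ = m₄/m₂² = 2248.80324 / 1480.11188 ≈ 1.519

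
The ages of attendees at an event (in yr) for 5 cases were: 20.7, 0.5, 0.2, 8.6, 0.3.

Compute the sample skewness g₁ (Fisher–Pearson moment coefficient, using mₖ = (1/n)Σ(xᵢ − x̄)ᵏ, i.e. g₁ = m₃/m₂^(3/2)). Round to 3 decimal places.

x̄ = (20.7 + 0.5 + 0.2 + 8.6 + 0.3) / 5 = 6.0600
deviations (xᵢ − x̄): 14.6400, -5.5600, -5.8600, 2.5400, -5.7600
Σ(xᵢ − x̄)² = 319.2120 ⇒ m₂ = 319.2120/5 = 63.84240
Σ(xᵢ − x̄)³ = 2589.9598 ⇒ m₃ = 2589.9598/5 = 517.99195
m₂^(3/2) = 63.84240^(1.5) = 510.10996
g₁ = m₃ / m₂^(3/2) = 517.99195 / 510.10996 ≈ 1.015

1.015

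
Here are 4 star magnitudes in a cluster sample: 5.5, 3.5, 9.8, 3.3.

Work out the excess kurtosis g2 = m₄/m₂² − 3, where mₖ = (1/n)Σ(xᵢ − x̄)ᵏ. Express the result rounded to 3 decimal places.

-0.990

x̄ = 5.5250
Σ(xᵢ − x̄)² = 27.3275 ⇒ m₂ = 6.83188
Σ(xᵢ − x̄)⁴ = 375.3223 ⇒ m₄ = 93.83057
m₂² = 46.67452
g2 = m₄/m₂² − 3 = 2.01032 − 3 ≈ -0.990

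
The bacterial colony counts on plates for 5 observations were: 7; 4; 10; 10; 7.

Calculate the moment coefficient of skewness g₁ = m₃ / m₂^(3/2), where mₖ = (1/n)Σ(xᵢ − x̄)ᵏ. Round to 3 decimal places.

-0.344

x̄ = (7 + 4 + 10 + 10 + 7) / 5 = 7.6000
deviations (xᵢ − x̄): -0.6000, -3.6000, 2.4000, 2.4000, -0.6000
Σ(xᵢ − x̄)² = 25.2000 ⇒ m₂ = 25.2000/5 = 5.04000
Σ(xᵢ − x̄)³ = -19.4400 ⇒ m₃ = -19.4400/5 = -3.88800
m₂^(3/2) = 5.04000^(1.5) = 11.31477
g₁ = m₃ / m₂^(3/2) = -3.88800 / 11.31477 ≈ -0.344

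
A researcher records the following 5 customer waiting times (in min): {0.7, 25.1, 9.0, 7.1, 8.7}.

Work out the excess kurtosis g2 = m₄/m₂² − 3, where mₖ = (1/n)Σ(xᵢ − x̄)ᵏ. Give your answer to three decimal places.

-0.248

x̄ = 10.1200
Σ(xᵢ − x̄)² = 325.5280 ⇒ m₂ = 65.10560
Σ(xᵢ − x̄)⁴ = 58318.5093 ⇒ m₄ = 11663.70186
m₂² = 4238.73915
g2 = m₄/m₂² − 3 = 2.75169 − 3 ≈ -0.248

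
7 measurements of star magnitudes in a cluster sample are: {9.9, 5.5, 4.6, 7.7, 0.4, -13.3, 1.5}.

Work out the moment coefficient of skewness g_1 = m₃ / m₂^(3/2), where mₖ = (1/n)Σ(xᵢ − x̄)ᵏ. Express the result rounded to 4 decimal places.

x̄ = (9.9 + 5.5 + 4.6 + 7.7 + 0.4 - 13.3 + 1.5) / 7 = 2.3286
deviations (xᵢ − x̄): 7.5714, 3.1714, 2.2714, 5.3714, -1.9286, -15.6286, -0.8286
Σ(xᵢ − x̄)² = 350.0543 ⇒ m₂ = 350.0543/7 = 50.00776
Σ(xᵢ − x̄)³ = -3192.4168 ⇒ m₃ = -3192.4168/7 = -456.05955
m₂^(3/2) = 50.00776^(1.5) = 353.63565
g_1 = m₃ / m₂^(3/2) = -456.05955 / 353.63565 ≈ -1.2896

-1.2896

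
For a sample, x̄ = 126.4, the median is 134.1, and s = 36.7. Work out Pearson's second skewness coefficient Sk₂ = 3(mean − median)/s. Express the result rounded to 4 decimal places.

Sk₂ = 3(126.4 − 134.1) / 36.7 = 3 × -7.7000 / 36.7
    = -23.1000 / 36.7 ≈ -0.6294

-0.6294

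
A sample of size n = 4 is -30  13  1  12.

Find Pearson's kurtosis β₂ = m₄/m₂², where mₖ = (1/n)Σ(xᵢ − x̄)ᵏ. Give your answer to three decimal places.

x̄ = -1.0000
Σ(xᵢ − x̄)² = 1210.0000 ⇒ m₂ = 302.50000
Σ(xᵢ − x̄)⁴ = 774274.0000 ⇒ m₄ = 193568.50000
m₂² = 91506.25000
β₂ = m₄/m₂² = 193568.50000 / 91506.25000 ≈ 2.115

2.115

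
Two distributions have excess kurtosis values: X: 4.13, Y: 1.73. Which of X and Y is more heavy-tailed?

X

Higher excess kurtosis ⇒ heavier tails relative to the normal distribution.
4.13 vs 1.73: the larger is 4.13, so X has heavier tails.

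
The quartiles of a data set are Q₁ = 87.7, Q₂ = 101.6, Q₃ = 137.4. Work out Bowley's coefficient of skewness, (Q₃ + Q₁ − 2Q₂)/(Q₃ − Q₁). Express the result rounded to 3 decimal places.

numerator: Q₃ + Q₁ − 2Q₂ = 137.4 + 87.7 − 2×101.6 = 21.9000
denominator: Q₃ − Q₁ = 137.4 − 87.7 = 49.7000
Bowley skewness = 21.9000 / 49.7000 ≈ 0.441

0.441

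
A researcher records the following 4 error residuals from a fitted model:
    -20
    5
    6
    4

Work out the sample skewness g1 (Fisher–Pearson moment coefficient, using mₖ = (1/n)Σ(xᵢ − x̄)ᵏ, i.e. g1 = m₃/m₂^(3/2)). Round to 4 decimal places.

x̄ = (-20 + 5 + 6 + 4) / 4 = -1.2500
deviations (xᵢ − x̄): -18.7500, 6.2500, 7.2500, 5.2500
Σ(xᵢ − x̄)² = 470.7500 ⇒ m₂ = 470.7500/4 = 117.68750
Σ(xᵢ − x̄)³ = -5821.8750 ⇒ m₃ = -5821.8750/4 = -1455.46875
m₂^(3/2) = 117.68750^(1.5) = 1276.71954
g1 = m₃ / m₂^(3/2) = -1455.46875 / 1276.71954 ≈ -1.1400

-1.1400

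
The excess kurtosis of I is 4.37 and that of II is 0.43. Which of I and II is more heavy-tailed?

I

Higher excess kurtosis ⇒ heavier tails relative to the normal distribution.
4.37 vs 0.43: the larger is 4.37, so I has heavier tails.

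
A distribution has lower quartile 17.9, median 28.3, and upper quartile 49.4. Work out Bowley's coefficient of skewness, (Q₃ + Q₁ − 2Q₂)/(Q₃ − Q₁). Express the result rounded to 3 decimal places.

numerator: Q₃ + Q₁ − 2Q₂ = 49.4 + 17.9 − 2×28.3 = 10.7000
denominator: Q₃ − Q₁ = 49.4 − 17.9 = 31.5000
Bowley skewness = 10.7000 / 31.5000 ≈ 0.340

0.340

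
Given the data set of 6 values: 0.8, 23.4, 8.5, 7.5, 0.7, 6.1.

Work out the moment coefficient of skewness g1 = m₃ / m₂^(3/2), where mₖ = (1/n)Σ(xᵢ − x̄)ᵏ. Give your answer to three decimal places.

x̄ = (0.8 + 23.4 + 8.5 + 7.5 + 0.7 + 6.1) / 6 = 7.8333
deviations (xᵢ − x̄): -7.0333, 15.5667, 0.6667, -0.3333, -7.1333, -1.7333
Σ(xᵢ − x̄)² = 346.2333 ⇒ m₂ = 346.2333/6 = 57.70556
Σ(xᵢ − x̄)³ = 3056.2844 ⇒ m₃ = 3056.2844/6 = 509.38074
m₂^(3/2) = 57.70556^(1.5) = 438.35548
g1 = m₃ / m₂^(3/2) = 509.38074 / 438.35548 ≈ 1.162

1.162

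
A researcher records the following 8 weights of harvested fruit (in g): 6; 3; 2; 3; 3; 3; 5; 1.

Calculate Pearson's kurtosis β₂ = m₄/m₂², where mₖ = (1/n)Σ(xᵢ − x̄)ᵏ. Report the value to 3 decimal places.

x̄ = 3.2500
Σ(xᵢ − x̄)² = 17.5000 ⇒ m₂ = 2.18750
Σ(xᵢ − x̄)⁴ = 94.6563 ⇒ m₄ = 11.83203
m₂² = 4.78516
β₂ = m₄/m₂² = 11.83203 / 4.78516 ≈ 2.473

2.473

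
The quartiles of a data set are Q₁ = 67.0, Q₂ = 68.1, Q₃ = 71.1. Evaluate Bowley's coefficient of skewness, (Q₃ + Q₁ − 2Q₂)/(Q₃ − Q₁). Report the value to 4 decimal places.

0.4634

numerator: Q₃ + Q₁ − 2Q₂ = 71.1 + 67.0 − 2×68.1 = 1.9000
denominator: Q₃ − Q₁ = 71.1 − 67.0 = 4.1000
Bowley skewness = 1.9000 / 4.1000 ≈ 0.4634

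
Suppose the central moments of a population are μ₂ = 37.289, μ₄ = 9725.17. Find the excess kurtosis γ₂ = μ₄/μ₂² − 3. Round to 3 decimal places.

μ₂² = 37.289² = 1390.46952
μ₄/μ₂² = 9725.17 / 1390.46952 = 6.99416
γ₂ = 6.99416 − 3 ≈ 3.994

3.994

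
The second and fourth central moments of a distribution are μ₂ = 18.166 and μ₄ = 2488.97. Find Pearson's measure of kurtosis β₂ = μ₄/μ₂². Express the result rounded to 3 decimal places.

7.542

μ₂² = 18.166² = 330.00356
μ₄/μ₂² = 2488.97 / 330.00356 = 7.54225
β₂ ≈ 7.542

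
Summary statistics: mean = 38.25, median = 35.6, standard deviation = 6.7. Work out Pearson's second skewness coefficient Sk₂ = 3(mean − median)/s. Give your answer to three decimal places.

Sk₂ = 3(38.25 − 35.6) / 6.7 = 3 × 2.6500 / 6.7
    = 7.9500 / 6.7 ≈ 1.187

1.187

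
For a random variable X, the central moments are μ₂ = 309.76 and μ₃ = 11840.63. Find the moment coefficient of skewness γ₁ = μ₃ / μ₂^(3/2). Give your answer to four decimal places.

2.1719

σ = √μ₂ = √309.76 = 17.60000
σ³ = μ₂^(3/2) = 5451.77600
γ₁ = μ₃/σ³ = 11840.63 / 5451.77600 ≈ 2.1719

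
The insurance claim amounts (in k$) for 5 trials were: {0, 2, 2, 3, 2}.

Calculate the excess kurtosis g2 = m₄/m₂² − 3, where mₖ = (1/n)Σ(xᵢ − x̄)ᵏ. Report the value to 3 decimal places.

-0.271

x̄ = 1.8000
Σ(xᵢ − x̄)² = 4.8000 ⇒ m₂ = 0.96000
Σ(xᵢ − x̄)⁴ = 12.5760 ⇒ m₄ = 2.51520
m₂² = 0.92160
g2 = m₄/m₂² − 3 = 2.72917 − 3 ≈ -0.271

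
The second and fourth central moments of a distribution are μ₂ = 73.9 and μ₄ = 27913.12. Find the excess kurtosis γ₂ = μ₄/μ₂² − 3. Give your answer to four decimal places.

2.1112

μ₂² = 73.9² = 5461.21000
μ₄/μ₂² = 27913.12 / 5461.21000 = 5.11116
γ₂ = 5.11116 − 3 ≈ 2.1112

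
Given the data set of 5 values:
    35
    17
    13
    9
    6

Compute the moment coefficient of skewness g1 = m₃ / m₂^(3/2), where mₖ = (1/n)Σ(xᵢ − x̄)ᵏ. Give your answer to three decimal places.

1.035

x̄ = (35 + 17 + 13 + 9 + 6) / 5 = 16.0000
deviations (xᵢ − x̄): 19.0000, 1.0000, -3.0000, -7.0000, -10.0000
Σ(xᵢ − x̄)² = 520.0000 ⇒ m₂ = 520.0000/5 = 104.00000
Σ(xᵢ − x̄)³ = 5490.0000 ⇒ m₃ = 5490.0000/5 = 1098.00000
m₂^(3/2) = 104.00000^(1.5) = 1060.59606
g1 = m₃ / m₂^(3/2) = 1098.00000 / 1060.59606 ≈ 1.035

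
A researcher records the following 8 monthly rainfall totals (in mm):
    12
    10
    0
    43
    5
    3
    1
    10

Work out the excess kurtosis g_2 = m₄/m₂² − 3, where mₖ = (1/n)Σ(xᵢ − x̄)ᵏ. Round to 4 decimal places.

2.0341

x̄ = 10.5000
Σ(xᵢ − x̄)² = 1346.0000 ⇒ m₂ = 168.25000
Σ(xᵢ − x̄)⁴ = 1140048.5000 ⇒ m₄ = 142506.06250
m₂² = 28308.06250
g_2 = m₄/m₂² − 3 = 5.03412 − 3 ≈ 2.0341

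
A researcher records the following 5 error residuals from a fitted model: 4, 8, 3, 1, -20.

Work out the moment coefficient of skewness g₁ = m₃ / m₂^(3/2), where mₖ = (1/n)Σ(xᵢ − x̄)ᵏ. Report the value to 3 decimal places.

x̄ = (4 + 8 + 3 + 1 - 20) / 5 = -0.8000
deviations (xᵢ − x̄): 4.8000, 8.8000, 3.8000, 1.8000, -19.2000
Σ(xᵢ − x̄)² = 486.8000 ⇒ m₂ = 486.8000/5 = 97.36000
Σ(xᵢ − x̄)³ = -6225.1200 ⇒ m₃ = -6225.1200/5 = -1245.02400
m₂^(3/2) = 97.36000^(1.5) = 960.66252
g₁ = m₃ / m₂^(3/2) = -1245.02400 / 960.66252 ≈ -1.296

-1.296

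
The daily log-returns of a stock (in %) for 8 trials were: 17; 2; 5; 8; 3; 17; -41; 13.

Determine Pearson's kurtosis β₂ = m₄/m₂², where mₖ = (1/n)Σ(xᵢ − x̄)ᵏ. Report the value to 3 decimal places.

x̄ = 3.0000
Σ(xᵢ − x̄)² = 2458.0000 ⇒ m₂ = 307.25000
Σ(xᵢ − x̄)⁴ = 3835570.0000 ⇒ m₄ = 479446.25000
m₂² = 94402.56250
β₂ = m₄/m₂² = 479446.25000 / 94402.56250 ≈ 5.079

5.079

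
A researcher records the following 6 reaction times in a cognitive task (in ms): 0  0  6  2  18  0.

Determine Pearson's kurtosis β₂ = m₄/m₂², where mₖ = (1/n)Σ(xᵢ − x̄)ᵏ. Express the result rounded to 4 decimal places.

3.4176

x̄ = 4.3333
Σ(xᵢ − x̄)² = 251.3333 ⇒ m₂ = 41.88889
Σ(xᵢ − x̄)⁴ = 35981.1111 ⇒ m₄ = 5996.85185
m₂² = 1754.67901
β₂ = m₄/m₂² = 5996.85185 / 1754.67901 ≈ 3.4176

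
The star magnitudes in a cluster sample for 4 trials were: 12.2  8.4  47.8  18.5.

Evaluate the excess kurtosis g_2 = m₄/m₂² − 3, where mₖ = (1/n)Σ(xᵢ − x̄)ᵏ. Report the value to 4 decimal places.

-0.8142

x̄ = 21.7250
Σ(xᵢ − x̄)² = 958.5875 ⇒ m₂ = 239.64687
Σ(xᵢ − x̄)⁴ = 502136.9709 ⇒ m₄ = 125534.24273
m₂² = 57430.62470
g_2 = m₄/m₂² − 3 = 2.18584 − 3 ≈ -0.8142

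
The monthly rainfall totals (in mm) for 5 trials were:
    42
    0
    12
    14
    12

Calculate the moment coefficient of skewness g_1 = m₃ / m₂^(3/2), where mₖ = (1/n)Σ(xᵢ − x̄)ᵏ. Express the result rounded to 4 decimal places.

0.9907

x̄ = (42 + 0 + 12 + 14 + 12) / 5 = 16.0000
deviations (xᵢ − x̄): 26.0000, -16.0000, -4.0000, -2.0000, -4.0000
Σ(xᵢ − x̄)² = 968.0000 ⇒ m₂ = 968.0000/5 = 193.60000
Σ(xᵢ − x̄)³ = 13344.0000 ⇒ m₃ = 13344.0000/5 = 2668.80000
m₂^(3/2) = 193.60000^(1.5) = 2693.75460
g_1 = m₃ / m₂^(3/2) = 2668.80000 / 2693.75460 ≈ 0.9907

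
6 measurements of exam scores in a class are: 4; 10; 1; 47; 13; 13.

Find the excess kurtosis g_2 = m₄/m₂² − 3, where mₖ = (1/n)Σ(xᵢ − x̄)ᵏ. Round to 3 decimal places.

0.631

x̄ = 14.6667
Σ(xᵢ − x̄)² = 1373.3333 ⇒ m₂ = 228.88889
Σ(xᵢ − x̄)⁴ = 1141275.1111 ⇒ m₄ = 190212.51852
m₂² = 52390.12346
g_2 = m₄/m₂² − 3 = 3.63069 − 3 ≈ 0.631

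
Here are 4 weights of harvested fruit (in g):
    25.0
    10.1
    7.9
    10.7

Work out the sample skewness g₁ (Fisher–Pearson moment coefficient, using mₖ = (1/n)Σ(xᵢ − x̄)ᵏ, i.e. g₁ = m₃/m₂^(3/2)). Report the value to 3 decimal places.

1.071

x̄ = (25.0 + 10.1 + 7.9 + 10.7) / 4 = 13.4250
deviations (xᵢ − x̄): 11.5750, -3.3250, -5.5250, -2.7250
Σ(xᵢ − x̄)² = 182.9875 ⇒ m₂ = 182.9875/4 = 45.74688
Σ(xᵢ − x̄)³ = 1325.1769 ⇒ m₃ = 1325.1769/4 = 331.29422
m₂^(3/2) = 45.74688^(1.5) = 309.41556
g₁ = m₃ / m₂^(3/2) = 331.29422 / 309.41556 ≈ 1.071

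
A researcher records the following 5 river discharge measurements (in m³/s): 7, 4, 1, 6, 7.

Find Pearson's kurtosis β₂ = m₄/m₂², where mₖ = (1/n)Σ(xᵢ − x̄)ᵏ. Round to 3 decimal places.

x̄ = 5.0000
Σ(xᵢ − x̄)² = 26.0000 ⇒ m₂ = 5.20000
Σ(xᵢ − x̄)⁴ = 290.0000 ⇒ m₄ = 58.00000
m₂² = 27.04000
β₂ = m₄/m₂² = 58.00000 / 27.04000 ≈ 2.145

2.145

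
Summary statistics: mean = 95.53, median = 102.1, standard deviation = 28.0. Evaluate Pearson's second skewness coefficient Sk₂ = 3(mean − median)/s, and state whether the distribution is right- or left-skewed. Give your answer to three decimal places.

Sk₂ = 3(95.53 − 102.1) / 28.0 = 3 × -6.5700 / 28.0
    = -19.7100 / 28.0 ≈ -0.704
Sk₂ < 0 ⇒ mean < median ⇒ left-skewed (negative skew).

-0.704, left-skewed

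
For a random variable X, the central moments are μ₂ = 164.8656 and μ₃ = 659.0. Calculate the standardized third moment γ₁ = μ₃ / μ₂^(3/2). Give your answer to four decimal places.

0.3113

σ = √μ₂ = √164.8656 = 12.84000
σ³ = μ₂^(3/2) = 2116.87430
γ₁ = μ₃/σ³ = 659.0 / 2116.87430 ≈ 0.3113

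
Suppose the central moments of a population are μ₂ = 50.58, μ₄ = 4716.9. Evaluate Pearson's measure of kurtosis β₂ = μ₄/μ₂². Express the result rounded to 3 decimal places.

μ₂² = 50.58² = 2558.33640
μ₄/μ₂² = 4716.9 / 2558.33640 = 1.84374
β₂ ≈ 1.844

1.844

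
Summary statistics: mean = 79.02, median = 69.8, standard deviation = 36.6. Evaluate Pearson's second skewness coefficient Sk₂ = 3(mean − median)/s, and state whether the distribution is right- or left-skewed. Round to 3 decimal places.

0.756, right-skewed

Sk₂ = 3(79.02 − 69.8) / 36.6 = 3 × 9.2200 / 36.6
    = 27.6600 / 36.6 ≈ 0.756
Sk₂ > 0 ⇒ mean > median ⇒ right-skewed (positive skew).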